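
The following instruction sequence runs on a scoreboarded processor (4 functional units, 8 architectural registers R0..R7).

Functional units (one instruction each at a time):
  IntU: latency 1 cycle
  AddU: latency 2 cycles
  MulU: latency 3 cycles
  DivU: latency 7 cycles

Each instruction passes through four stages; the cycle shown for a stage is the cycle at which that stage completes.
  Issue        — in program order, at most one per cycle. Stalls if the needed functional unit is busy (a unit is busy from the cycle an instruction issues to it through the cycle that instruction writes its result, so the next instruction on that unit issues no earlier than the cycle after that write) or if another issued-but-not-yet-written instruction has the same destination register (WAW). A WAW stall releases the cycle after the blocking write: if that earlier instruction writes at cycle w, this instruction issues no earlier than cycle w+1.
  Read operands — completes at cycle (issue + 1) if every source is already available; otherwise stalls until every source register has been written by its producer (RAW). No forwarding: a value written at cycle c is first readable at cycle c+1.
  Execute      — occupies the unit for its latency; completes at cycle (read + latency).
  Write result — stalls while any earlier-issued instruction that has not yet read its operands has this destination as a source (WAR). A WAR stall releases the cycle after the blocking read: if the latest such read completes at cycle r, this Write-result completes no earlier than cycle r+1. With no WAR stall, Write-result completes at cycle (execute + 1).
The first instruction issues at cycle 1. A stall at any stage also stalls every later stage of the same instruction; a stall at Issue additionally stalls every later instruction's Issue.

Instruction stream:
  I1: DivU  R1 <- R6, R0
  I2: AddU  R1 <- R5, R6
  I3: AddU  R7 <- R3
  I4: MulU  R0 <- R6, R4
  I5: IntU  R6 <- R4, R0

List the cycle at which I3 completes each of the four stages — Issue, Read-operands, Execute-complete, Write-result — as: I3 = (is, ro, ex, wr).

  I1 | 1 | 2 | 9 | 10
  I2 | 11 | 12 | 14 | 15   WAW R1: wait I1 write@10
  I3 | 16 | 17 | 19 | 20   struct: AddU busy until I2 writes@15
  I4 | 17 | 18 | 21 | 22
  I5 | 18 | 23 | 24 | 25   RAW R0: wait I4 write@22

I3 = (16, 17, 19, 20)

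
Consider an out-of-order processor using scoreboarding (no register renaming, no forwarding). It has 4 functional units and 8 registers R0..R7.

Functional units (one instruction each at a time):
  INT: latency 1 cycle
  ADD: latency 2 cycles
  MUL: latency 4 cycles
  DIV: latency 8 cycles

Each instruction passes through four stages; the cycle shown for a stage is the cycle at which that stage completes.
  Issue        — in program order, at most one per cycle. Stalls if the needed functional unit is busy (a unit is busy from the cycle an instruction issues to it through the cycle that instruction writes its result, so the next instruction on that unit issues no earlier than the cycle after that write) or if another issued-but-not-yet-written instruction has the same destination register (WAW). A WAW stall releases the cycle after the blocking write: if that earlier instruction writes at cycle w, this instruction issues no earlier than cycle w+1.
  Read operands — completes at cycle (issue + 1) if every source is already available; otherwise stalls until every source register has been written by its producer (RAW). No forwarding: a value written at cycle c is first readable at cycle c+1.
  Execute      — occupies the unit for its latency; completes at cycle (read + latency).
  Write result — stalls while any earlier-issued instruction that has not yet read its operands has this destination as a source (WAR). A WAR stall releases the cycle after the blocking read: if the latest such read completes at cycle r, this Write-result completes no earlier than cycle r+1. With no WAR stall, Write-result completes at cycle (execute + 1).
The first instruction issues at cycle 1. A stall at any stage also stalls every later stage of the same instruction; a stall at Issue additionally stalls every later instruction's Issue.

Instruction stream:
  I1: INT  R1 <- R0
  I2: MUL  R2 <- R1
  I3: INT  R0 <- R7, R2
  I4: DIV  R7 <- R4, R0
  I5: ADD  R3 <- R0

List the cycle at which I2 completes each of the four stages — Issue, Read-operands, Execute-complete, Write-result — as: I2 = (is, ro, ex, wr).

c1: I1 issues→INT
c2: I1 reads | I2 issues→MUL
c3: I1 exec-done
c4: I1 writes R1
c5: I2 reads | I3 issues→INT
c6: I4 issues→DIV
c7: I5 issues→ADD
c9: I2 exec-done
c10: I2 writes R2
c11: I3 reads
c12: I3 exec-done
c13: I3 writes R0
c14: I4 reads | I5 reads
c16: I5 exec-done
c17: I5 writes R3
c22: I4 exec-done
c23: I4 writes R7

I2 = (2, 5, 9, 10)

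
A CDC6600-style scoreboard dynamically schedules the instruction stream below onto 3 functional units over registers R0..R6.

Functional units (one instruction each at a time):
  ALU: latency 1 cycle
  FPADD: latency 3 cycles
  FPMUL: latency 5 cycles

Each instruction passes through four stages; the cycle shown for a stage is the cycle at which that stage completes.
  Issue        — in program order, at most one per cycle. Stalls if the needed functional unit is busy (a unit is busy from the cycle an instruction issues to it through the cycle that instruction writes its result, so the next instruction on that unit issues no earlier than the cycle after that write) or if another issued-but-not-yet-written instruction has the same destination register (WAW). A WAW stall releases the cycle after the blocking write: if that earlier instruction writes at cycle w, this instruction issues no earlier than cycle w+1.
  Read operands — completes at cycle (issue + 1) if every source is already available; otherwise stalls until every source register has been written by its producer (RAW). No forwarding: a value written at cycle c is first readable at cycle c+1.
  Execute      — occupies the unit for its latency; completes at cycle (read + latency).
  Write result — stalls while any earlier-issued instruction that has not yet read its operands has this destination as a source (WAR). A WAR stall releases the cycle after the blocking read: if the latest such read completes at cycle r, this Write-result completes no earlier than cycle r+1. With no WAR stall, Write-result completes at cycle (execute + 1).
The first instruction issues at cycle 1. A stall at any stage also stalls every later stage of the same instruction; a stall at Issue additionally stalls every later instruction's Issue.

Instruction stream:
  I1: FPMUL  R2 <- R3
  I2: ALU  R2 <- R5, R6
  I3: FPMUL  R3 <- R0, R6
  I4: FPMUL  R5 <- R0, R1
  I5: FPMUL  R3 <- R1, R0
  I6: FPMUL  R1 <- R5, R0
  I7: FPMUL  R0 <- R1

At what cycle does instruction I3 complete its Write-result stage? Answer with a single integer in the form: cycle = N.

cycle = 17

[1] issue I1 (FPMUL)
[2] I1 read-ops
[7] I1 finished on FPMUL
[8] I1→R2
[9] issue I2 (ALU)
[10] I2 read-ops | issue I3 (FPMUL)
[11] I2 finished on ALU | I3 read-ops
[12] I2→R2
[16] I3 finished on FPMUL
[17] I3→R3
[18] issue I4 (FPMUL)
[19] I4 read-ops
[24] I4 finished on FPMUL
[25] I4→R5
[26] issue I5 (FPMUL)
[27] I5 read-ops
[32] I5 finished on FPMUL
[33] I5→R3
[34] issue I6 (FPMUL)
[35] I6 read-ops
[40] I6 finished on FPMUL
[41] I6→R1
[42] issue I7 (FPMUL)
[43] I7 read-ops
[48] I7 finished on FPMUL
[49] I7→R0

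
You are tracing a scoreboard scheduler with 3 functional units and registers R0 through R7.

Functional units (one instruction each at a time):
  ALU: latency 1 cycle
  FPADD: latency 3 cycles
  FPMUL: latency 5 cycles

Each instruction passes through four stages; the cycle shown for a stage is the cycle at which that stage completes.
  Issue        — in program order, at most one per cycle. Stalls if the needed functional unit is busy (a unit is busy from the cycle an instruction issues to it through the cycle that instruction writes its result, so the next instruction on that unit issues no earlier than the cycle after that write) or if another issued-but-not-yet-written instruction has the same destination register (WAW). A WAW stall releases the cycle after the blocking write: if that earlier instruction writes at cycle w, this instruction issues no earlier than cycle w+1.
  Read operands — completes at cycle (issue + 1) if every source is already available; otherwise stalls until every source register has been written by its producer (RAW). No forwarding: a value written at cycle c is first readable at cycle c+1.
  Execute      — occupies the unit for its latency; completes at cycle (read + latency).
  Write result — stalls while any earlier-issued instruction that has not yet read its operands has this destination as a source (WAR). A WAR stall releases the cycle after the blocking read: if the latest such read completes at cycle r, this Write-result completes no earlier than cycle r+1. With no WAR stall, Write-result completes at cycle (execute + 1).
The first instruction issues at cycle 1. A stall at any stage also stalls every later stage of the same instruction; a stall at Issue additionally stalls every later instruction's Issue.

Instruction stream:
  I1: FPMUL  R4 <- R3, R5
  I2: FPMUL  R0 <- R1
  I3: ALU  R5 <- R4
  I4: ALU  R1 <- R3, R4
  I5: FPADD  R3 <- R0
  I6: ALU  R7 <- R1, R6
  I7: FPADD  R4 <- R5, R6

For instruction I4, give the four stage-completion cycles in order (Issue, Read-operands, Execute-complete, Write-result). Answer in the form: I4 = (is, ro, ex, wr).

1) issue 1, read 2, done 7, write 8
2) issue 9, read 10, done 15, write 16  <struct: FPMUL busy until I1 writes@8>
3) issue 10, read 11, done 12, write 13
4) issue 14, read 15, done 16, write 17  <struct: ALU busy until I3 writes@13>
5) issue 15, read 17, done 20, write 21  <RAW R0: wait I2 write@16>
6) issue 18, read 19, done 20, write 21  <struct: ALU busy until I4 writes@17>
7) issue 22, read 23, done 26, write 27  <struct: FPADD busy until I5 writes@21>

I4 = (14, 15, 16, 17)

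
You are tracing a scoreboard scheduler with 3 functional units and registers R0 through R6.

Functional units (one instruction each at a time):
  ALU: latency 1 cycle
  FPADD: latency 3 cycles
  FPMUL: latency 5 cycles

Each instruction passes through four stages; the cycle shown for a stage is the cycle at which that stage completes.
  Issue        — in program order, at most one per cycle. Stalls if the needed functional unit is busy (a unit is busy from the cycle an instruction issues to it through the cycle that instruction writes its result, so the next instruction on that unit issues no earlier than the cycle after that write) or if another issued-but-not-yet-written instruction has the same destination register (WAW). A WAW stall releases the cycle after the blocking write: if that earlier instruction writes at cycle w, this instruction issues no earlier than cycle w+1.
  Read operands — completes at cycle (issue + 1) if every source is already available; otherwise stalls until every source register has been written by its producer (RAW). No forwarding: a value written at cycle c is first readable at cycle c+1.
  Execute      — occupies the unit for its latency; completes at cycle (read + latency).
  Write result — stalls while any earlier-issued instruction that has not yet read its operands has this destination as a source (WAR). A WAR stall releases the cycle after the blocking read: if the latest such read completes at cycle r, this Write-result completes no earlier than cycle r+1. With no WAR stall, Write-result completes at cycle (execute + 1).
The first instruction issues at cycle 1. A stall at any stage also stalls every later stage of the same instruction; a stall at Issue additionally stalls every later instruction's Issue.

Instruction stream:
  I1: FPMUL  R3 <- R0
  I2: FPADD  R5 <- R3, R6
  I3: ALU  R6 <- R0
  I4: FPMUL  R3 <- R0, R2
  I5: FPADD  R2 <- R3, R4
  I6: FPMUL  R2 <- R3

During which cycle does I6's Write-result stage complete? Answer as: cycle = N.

cycle = 29

[1] I1→FPMUL
[2] I1 RO; I2→FPADD
[3] I3→ALU
[4] I3 RO
[5] I3 EX
[7] I1 EX
[8] I1 WR R3
[9] I2 RO; I4→FPMUL
[10] I3 WR R6; I4 RO
[12] I2 EX
[13] I2 WR R5
[14] I5→FPADD
[15] I4 EX
[16] I4 WR R3
[17] I5 RO
[20] I5 EX
[21] I5 WR R2
[22] I6→FPMUL
[23] I6 RO
[28] I6 EX
[29] I6 WR R2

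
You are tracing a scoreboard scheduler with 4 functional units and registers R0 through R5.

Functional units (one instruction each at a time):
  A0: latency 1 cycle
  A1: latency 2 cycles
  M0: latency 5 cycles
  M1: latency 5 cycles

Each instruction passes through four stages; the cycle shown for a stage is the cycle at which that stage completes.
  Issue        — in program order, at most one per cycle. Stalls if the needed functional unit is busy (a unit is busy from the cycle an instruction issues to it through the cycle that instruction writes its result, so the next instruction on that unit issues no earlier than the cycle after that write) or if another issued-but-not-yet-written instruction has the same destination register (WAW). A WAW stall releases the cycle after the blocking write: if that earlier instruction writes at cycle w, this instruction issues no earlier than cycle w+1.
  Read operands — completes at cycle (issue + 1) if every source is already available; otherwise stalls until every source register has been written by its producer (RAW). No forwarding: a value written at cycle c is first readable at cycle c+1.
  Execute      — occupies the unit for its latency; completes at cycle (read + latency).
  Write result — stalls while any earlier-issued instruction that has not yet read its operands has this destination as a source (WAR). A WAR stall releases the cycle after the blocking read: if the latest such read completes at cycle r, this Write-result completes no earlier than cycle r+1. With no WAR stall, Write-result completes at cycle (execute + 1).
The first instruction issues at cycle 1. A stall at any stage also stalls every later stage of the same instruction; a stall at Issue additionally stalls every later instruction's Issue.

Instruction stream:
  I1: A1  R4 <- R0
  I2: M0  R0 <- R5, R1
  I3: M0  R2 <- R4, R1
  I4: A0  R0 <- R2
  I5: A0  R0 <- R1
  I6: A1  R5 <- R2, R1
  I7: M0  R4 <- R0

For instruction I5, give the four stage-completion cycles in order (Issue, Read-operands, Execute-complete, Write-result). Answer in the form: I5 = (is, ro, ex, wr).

  I1 | 1 | 2 | 4 | 5
  I2 | 2 | 3 | 8 | 9
  I3 | 10 | 11 | 16 | 17   struct: M0 busy until I2 writes@9
  I4 | 11 | 18 | 19 | 20   RAW R2: wait I3 write@17
  I5 | 21 | 22 | 23 | 24   struct: A0 busy until I4 writes@20
  I6 | 22 | 23 | 25 | 26
  I7 | 23 | 25 | 30 | 31   RAW R0: wait I5 write@24

I5 = (21, 22, 23, 24)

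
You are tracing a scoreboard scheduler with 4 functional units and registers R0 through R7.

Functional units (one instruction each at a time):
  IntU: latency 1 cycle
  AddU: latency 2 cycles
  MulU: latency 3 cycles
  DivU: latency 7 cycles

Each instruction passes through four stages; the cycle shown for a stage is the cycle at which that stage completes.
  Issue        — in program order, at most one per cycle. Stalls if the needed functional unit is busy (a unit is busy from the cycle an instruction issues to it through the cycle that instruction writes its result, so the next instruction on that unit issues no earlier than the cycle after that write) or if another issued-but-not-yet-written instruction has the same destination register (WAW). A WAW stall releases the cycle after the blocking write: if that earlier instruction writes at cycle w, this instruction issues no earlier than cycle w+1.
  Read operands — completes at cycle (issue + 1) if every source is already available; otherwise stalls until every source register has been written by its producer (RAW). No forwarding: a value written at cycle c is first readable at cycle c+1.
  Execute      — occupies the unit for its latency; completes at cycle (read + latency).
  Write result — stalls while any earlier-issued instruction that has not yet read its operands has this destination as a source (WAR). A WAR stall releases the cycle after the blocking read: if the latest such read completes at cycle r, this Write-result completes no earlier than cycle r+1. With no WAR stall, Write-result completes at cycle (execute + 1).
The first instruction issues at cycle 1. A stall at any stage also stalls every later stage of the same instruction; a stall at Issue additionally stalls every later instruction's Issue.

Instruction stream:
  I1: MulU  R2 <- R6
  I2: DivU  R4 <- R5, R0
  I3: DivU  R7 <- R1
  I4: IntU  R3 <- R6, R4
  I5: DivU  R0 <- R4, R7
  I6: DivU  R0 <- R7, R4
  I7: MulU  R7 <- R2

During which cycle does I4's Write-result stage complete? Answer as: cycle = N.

  I1 | 1 | 2 | 5 | 6
  I2 | 2 | 3 | 10 | 11
  I3 | 12 | 13 | 20 | 21   struct: DivU busy until I2 writes@11
  I4 | 13 | 14 | 15 | 16
  I5 | 22 | 23 | 30 | 31   struct: DivU busy until I3 writes@21
  I6 | 32 | 33 | 40 | 41   struct: DivU busy until I5 writes@31
  I7 | 33 | 34 | 37 | 38

cycle = 16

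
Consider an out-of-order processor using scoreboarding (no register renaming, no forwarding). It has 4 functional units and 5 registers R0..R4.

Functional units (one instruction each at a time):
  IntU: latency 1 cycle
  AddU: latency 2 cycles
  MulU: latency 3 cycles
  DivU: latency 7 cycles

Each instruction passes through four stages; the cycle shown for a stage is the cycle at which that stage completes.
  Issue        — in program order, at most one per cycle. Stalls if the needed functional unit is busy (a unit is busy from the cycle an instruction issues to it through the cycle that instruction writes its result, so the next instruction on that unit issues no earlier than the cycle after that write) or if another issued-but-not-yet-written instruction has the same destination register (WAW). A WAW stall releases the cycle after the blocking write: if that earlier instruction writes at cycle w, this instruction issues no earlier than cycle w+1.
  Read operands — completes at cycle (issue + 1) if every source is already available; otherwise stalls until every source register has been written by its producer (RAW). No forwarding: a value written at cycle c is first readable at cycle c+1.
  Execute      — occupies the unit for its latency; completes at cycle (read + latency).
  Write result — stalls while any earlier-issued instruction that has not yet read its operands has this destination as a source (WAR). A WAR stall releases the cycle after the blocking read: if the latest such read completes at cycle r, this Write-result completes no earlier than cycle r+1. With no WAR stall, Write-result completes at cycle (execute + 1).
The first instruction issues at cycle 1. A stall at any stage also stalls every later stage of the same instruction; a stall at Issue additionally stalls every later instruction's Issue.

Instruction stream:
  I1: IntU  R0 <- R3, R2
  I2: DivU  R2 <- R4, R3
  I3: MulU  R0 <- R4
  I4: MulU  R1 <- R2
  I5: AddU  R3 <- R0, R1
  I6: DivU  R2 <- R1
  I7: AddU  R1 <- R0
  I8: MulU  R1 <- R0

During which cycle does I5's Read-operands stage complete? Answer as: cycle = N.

cycle = 17

c1: I1→IntU
c2: I1 RO · I2→DivU
c3: I1 EX · I2 RO
c4: I1 WR R0
c5: I3→MulU
c6: I3 RO
c9: I3 EX
c10: I2 EX · I3 WR R0
c11: I2 WR R2 · I4→MulU
c12: I4 RO · I5→AddU
c13: I6→DivU
c15: I4 EX
c16: I4 WR R1
c17: I5 RO · I6 RO
c19: I5 EX
c20: I5 WR R3
c21: I7→AddU
c22: I7 RO
c24: I6 EX · I7 EX
c25: I6 WR R2 · I7 WR R1
c26: I8→MulU
c27: I8 RO
c30: I8 EX
c31: I8 WR R1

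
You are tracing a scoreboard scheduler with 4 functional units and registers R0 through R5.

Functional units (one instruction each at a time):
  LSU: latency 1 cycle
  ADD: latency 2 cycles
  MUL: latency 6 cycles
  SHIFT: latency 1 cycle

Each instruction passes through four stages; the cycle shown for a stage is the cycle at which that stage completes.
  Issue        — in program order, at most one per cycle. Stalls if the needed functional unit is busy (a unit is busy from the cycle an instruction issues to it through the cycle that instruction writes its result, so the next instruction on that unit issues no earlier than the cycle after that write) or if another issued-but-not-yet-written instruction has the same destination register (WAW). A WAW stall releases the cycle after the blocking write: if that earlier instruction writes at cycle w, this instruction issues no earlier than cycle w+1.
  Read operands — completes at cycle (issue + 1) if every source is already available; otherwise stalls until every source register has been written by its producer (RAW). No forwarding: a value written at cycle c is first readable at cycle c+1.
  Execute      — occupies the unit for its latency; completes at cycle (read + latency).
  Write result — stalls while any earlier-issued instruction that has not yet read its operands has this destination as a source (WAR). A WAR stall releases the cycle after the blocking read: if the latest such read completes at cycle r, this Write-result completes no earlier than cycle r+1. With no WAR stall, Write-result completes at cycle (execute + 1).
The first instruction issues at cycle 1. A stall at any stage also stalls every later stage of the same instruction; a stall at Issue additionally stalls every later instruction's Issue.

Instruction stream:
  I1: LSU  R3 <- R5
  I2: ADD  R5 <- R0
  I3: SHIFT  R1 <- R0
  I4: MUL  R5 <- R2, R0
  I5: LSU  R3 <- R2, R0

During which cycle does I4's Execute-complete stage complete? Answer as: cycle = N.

t=1  I1 issues→LSU
t=2  I1 reads; I2 issues→ADD
t=3  I1 exec-done; I2 reads; I3 issues→SHIFT
t=4  I1 writes R3; I3 reads
t=5  I2 exec-done; I3 exec-done
t=6  I2 writes R5; I3 writes R1
t=7  I4 issues→MUL
t=8  I4 reads; I5 issues→LSU
t=9  I5 reads
t=10  I5 exec-done
t=11  I5 writes R3
t=14  I4 exec-done
t=15  I4 writes R5

cycle = 14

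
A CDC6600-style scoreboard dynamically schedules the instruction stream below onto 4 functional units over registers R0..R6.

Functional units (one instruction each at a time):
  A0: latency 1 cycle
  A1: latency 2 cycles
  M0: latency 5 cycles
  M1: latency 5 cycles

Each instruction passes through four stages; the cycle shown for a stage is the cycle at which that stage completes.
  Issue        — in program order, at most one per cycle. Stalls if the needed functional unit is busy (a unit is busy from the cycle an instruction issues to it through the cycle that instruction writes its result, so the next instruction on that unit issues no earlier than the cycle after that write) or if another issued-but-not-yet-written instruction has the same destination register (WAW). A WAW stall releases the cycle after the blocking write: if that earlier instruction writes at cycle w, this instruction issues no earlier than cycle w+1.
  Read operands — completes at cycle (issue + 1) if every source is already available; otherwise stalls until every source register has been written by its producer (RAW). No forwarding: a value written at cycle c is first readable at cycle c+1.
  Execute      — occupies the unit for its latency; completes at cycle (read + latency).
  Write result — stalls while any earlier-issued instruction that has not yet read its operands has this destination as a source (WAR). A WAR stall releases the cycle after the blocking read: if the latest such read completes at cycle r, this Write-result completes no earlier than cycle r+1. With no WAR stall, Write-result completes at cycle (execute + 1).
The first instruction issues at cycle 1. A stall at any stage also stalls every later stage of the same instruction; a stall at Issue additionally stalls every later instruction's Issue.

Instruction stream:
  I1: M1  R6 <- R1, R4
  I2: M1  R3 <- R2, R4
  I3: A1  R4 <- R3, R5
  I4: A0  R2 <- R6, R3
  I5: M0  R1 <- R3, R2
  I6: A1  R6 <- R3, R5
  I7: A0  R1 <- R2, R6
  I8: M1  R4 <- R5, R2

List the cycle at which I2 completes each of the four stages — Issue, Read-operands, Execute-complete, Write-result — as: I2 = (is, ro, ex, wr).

I2 = (9, 10, 15, 16)

[I1] 1/2/7/8
[I2] 9/10/15/16  (struct: M1 busy until I1 writes@8)
[I3] 10/17/19/20  (RAW R3: wait I2 write@16)
[I4] 11/17/18/19  (RAW R3: wait I2 write@16)
[I5] 12/20/25/26  (RAW R2: wait I4 write@19)
[I6] 21/22/24/25  (struct: A1 busy until I3 writes@20)
[I7] 27/28/29/30  (WAW R1: wait I5 write@26)
[I8] 28/29/34/35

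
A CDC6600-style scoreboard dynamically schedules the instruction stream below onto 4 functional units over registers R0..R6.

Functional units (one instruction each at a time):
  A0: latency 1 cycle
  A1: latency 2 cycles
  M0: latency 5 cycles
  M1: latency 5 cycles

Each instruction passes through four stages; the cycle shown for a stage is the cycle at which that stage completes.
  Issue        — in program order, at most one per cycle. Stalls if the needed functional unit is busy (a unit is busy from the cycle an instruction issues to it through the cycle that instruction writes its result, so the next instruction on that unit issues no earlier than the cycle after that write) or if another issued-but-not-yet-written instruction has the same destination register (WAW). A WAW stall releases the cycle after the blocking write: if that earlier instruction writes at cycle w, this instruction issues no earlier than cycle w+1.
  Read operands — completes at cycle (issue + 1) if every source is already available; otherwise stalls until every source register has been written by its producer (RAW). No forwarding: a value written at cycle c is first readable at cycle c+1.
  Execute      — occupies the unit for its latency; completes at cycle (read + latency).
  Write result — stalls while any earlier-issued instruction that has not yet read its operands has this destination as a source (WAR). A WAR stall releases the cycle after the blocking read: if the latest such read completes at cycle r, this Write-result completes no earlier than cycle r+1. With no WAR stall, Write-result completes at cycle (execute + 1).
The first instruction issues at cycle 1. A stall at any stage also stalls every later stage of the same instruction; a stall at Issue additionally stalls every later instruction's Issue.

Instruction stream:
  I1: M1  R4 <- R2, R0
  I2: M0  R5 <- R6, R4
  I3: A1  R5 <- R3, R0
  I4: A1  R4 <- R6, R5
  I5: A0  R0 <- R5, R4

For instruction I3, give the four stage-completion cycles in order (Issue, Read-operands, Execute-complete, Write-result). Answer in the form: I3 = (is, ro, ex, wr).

I3 = (16, 17, 19, 20)

cycle 1: issue I1 (M1)
cycle 2: I1 read-ops; issue I2 (M0)
cycle 7: I1 finished on M1
cycle 8: I1→R4
cycle 9: I2 read-ops
cycle 14: I2 finished on M0
cycle 15: I2→R5
cycle 16: issue I3 (A1)
cycle 17: I3 read-ops
cycle 19: I3 finished on A1
cycle 20: I3→R5
cycle 21: issue I4 (A1)
cycle 22: I4 read-ops; issue I5 (A0)
cycle 24: I4 finished on A1
cycle 25: I4→R4
cycle 26: I5 read-ops
cycle 27: I5 finished on A0
cycle 28: I5→R0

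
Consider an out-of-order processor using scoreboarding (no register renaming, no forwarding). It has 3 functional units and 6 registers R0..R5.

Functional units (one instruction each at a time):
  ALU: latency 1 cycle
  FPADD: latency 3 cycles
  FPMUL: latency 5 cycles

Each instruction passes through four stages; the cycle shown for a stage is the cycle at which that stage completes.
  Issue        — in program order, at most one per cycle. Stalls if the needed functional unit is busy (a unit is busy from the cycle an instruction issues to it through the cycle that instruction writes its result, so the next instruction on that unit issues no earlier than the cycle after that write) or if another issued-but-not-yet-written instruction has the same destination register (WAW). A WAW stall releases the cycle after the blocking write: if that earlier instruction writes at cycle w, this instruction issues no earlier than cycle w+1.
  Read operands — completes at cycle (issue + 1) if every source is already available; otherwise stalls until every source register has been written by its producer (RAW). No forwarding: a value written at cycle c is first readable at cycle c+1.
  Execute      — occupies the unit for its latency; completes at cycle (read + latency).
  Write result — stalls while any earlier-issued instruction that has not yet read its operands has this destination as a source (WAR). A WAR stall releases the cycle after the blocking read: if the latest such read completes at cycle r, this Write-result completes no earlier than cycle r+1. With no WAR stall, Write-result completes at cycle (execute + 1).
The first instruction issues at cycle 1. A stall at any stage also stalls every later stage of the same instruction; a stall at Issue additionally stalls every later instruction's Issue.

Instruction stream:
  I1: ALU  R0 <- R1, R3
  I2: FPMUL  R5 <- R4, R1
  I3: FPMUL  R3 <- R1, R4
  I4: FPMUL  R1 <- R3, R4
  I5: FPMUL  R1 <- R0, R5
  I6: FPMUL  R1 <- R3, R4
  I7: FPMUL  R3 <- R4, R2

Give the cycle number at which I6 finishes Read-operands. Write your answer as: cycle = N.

t=1  I1 issues→ALU
t=2  I1 reads, I2 issues→FPMUL
t=3  I1 exec-done, I2 reads
t=4  I1 writes R0
t=8  I2 exec-done
t=9  I2 writes R5
t=10  I3 issues→FPMUL
t=11  I3 reads
t=16  I3 exec-done
t=17  I3 writes R3
t=18  I4 issues→FPMUL
t=19  I4 reads
t=24  I4 exec-done
t=25  I4 writes R1
t=26  I5 issues→FPMUL
t=27  I5 reads
t=32  I5 exec-done
t=33  I5 writes R1
t=34  I6 issues→FPMUL
t=35  I6 reads
t=40  I6 exec-done
t=41  I6 writes R1
t=42  I7 issues→FPMUL
t=43  I7 reads
t=48  I7 exec-done
t=49  I7 writes R3

cycle = 35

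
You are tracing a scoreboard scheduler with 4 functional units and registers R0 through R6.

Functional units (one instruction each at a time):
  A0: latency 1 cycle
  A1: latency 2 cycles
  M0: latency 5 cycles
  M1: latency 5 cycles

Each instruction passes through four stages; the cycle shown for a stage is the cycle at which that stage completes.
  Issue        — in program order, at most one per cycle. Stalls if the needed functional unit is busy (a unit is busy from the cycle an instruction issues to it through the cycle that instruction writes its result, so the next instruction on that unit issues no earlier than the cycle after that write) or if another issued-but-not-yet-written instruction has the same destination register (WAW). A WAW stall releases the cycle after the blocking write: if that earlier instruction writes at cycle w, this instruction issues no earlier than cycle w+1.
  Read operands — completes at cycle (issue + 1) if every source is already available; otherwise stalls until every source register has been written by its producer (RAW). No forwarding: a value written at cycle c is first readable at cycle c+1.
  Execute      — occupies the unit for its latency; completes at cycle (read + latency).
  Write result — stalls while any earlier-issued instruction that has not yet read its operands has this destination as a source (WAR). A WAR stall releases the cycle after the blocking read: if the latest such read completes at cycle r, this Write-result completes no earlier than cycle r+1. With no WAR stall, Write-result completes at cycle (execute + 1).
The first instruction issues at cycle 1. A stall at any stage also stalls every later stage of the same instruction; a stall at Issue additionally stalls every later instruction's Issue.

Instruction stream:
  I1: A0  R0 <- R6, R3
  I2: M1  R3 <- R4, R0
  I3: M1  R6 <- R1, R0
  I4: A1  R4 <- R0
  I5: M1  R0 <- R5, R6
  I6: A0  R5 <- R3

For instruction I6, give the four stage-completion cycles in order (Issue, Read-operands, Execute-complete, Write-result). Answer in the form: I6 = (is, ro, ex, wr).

I1 -> (1, 2, 3, 4)
I2 -> (2, 5, 10, 11)  // RAW R0: wait I1 write@4
I3 -> (12, 13, 18, 19)  // struct: M1 busy until I2 writes@11
I4 -> (13, 14, 16, 17)
I5 -> (20, 21, 26, 27)  // struct: M1 busy until I3 writes@19
I6 -> (21, 22, 23, 24)

I6 = (21, 22, 23, 24)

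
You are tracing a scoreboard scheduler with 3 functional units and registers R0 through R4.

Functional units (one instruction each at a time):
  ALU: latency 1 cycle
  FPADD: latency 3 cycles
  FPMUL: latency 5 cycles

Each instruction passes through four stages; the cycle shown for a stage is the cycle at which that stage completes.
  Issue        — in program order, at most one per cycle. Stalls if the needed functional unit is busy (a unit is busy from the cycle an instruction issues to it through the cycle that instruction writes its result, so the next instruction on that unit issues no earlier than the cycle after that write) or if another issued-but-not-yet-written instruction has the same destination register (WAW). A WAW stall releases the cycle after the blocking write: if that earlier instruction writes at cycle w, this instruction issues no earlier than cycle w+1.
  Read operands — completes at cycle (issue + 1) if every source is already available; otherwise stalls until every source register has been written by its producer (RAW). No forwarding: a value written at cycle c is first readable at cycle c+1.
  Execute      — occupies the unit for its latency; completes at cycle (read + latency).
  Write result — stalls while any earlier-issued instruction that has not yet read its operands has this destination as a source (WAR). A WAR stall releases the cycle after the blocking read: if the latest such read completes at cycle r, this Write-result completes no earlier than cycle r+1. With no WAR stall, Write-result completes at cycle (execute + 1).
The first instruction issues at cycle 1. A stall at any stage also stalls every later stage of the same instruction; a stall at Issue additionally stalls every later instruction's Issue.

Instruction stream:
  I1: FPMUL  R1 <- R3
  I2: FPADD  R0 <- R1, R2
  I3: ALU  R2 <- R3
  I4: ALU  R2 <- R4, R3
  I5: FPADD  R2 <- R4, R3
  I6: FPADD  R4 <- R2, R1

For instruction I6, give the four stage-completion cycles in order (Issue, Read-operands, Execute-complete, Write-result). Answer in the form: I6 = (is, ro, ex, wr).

I6 = (21, 22, 25, 26)

I1 -> (1, 2, 7, 8)
I2 -> (2, 9, 12, 13)  // RAW R1: wait I1 write@8
I3 -> (3, 4, 5, 10)  // WAR R2: wait I2 read@9
I4 -> (11, 12, 13, 14)  // struct: ALU busy until I3 writes@10
I5 -> (15, 16, 19, 20)  // WAW R2: wait I4 write@14
I6 -> (21, 22, 25, 26)  // struct: FPADD busy until I5 writes@20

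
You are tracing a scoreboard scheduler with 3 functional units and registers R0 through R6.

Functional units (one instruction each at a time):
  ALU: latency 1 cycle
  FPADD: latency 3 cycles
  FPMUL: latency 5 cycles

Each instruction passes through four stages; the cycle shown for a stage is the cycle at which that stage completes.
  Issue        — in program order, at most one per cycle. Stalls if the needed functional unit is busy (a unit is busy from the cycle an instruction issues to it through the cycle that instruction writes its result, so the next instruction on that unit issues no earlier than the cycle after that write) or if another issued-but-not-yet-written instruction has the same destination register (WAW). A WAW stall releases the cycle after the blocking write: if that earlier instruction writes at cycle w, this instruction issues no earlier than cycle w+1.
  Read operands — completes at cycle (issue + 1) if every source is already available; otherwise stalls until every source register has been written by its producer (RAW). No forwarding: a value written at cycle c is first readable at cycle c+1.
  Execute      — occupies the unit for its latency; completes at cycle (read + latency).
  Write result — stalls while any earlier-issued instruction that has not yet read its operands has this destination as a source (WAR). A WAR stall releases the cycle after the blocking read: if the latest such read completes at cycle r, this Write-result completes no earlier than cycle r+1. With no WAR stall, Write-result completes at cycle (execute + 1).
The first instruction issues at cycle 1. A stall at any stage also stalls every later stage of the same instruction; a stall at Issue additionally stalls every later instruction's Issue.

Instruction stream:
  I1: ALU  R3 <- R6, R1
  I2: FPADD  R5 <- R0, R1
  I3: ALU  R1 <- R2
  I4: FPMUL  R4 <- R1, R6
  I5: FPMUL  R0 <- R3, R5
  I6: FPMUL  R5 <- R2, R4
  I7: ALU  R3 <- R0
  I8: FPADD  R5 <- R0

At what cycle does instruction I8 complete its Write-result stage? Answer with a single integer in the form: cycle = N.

cycle = 37

cycle 1: I1 dispatched to ALU
cycle 2: I1 operands ready · I2 dispatched to FPADD
cycle 3: I1 complete · I2 operands ready
cycle 4: R3←I1
cycle 5: I3 dispatched to ALU
cycle 6: I2 complete · I3 operands ready · I4 dispatched to FPMUL
cycle 7: R5←I2 · I3 complete
cycle 8: R1←I3
cycle 9: I4 operands ready
cycle 14: I4 complete
cycle 15: R4←I4
cycle 16: I5 dispatched to FPMUL
cycle 17: I5 operands ready
cycle 22: I5 complete
cycle 23: R0←I5
cycle 24: I6 dispatched to FPMUL
cycle 25: I6 operands ready · I7 dispatched to ALU
cycle 26: I7 operands ready
cycle 27: I7 complete
cycle 28: R3←I7
cycle 30: I6 complete
cycle 31: R5←I6
cycle 32: I8 dispatched to FPADD
cycle 33: I8 operands ready
cycle 36: I8 complete
cycle 37: R5←I8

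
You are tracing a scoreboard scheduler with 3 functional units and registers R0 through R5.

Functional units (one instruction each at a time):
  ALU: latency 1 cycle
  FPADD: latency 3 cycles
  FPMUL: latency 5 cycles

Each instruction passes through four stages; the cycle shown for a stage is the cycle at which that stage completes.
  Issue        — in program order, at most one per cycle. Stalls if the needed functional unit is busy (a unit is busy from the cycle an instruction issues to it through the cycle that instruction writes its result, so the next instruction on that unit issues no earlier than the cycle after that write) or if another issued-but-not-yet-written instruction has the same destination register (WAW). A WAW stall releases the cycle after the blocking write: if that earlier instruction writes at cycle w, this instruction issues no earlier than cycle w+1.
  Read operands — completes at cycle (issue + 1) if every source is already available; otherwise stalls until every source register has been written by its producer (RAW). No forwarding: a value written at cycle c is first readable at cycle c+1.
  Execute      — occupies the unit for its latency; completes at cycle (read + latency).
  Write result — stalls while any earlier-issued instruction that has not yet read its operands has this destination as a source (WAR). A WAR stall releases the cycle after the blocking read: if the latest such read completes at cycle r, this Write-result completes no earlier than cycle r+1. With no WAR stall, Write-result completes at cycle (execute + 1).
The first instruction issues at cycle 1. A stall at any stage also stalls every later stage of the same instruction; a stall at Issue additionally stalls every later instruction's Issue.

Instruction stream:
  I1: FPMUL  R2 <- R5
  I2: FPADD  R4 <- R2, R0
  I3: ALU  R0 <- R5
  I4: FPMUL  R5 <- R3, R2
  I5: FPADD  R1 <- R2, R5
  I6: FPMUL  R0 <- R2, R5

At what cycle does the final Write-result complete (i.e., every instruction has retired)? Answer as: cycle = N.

c1: I1→FPMUL
c2: I1 RO | I2→FPADD
c3: I3→ALU
c4: I3 RO
c5: I3 EX
c7: I1 EX
c8: I1 WR R2
c9: I2 RO | I4→FPMUL
c10: I3 WR R0 | I4 RO
c12: I2 EX
c13: I2 WR R4
c14: I5→FPADD
c15: I4 EX
c16: I4 WR R5
c17: I5 RO | I6→FPMUL
c18: I6 RO
c20: I5 EX
c21: I5 WR R1
c23: I6 EX
c24: I6 WR R0

cycle = 24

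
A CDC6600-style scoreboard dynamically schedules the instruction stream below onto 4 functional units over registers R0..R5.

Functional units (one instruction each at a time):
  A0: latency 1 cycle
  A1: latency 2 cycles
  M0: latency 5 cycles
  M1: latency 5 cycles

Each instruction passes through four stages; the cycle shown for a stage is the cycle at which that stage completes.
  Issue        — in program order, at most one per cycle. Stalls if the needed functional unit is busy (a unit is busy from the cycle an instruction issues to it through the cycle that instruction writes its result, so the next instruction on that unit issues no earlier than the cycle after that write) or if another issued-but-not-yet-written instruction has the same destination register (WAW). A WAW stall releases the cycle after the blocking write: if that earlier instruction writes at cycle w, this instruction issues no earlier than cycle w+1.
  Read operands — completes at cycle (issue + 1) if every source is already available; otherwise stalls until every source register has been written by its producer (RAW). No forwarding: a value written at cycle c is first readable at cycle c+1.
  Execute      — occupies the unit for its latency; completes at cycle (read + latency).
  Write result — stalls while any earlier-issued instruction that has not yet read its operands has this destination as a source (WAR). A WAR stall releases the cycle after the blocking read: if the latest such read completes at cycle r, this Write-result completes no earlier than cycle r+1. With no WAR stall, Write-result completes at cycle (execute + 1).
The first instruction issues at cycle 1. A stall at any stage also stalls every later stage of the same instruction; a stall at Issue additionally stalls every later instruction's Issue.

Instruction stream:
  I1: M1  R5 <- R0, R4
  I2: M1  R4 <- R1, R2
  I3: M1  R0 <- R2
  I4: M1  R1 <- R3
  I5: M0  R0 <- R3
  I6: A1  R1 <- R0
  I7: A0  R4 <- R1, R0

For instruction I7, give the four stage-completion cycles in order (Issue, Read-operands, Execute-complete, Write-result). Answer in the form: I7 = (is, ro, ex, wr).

I7 = (34, 38, 39, 40)

[1] I1→M1
[2] I1 RO
[7] I1 EX
[8] I1 WR R5
[9] I2→M1
[10] I2 RO
[15] I2 EX
[16] I2 WR R4
[17] I3→M1
[18] I3 RO
[23] I3 EX
[24] I3 WR R0
[25] I4→M1
[26] I4 RO · I5→M0
[27] I5 RO
[31] I4 EX
[32] I4 WR R1 · I5 EX
[33] I5 WR R0 · I6→A1
[34] I6 RO · I7→A0
[36] I6 EX
[37] I6 WR R1
[38] I7 RO
[39] I7 EX
[40] I7 WR R4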